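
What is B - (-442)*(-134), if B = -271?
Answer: -59499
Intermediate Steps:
B - (-442)*(-134) = -271 - (-442)*(-134) = -271 - 442*134 = -271 - 59228 = -59499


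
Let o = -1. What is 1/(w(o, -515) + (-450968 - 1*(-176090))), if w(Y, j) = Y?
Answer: -1/274879 ≈ -3.6380e-6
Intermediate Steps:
1/(w(o, -515) + (-450968 - 1*(-176090))) = 1/(-1 + (-450968 - 1*(-176090))) = 1/(-1 + (-450968 + 176090)) = 1/(-1 - 274878) = 1/(-274879) = -1/274879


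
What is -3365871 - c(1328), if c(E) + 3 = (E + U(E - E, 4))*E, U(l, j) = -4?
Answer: -5124140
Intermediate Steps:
c(E) = -3 + E*(-4 + E) (c(E) = -3 + (E - 4)*E = -3 + (-4 + E)*E = -3 + E*(-4 + E))
-3365871 - c(1328) = -3365871 - (-3 + 1328**2 - 4*1328) = -3365871 - (-3 + 1763584 - 5312) = -3365871 - 1*1758269 = -3365871 - 1758269 = -5124140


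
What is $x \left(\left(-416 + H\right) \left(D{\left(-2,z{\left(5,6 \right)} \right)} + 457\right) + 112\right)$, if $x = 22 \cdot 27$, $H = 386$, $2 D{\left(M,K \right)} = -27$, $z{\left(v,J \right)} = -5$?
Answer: $-7836642$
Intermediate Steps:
$D{\left(M,K \right)} = - \frac{27}{2}$ ($D{\left(M,K \right)} = \frac{1}{2} \left(-27\right) = - \frac{27}{2}$)
$x = 594$
$x \left(\left(-416 + H\right) \left(D{\left(-2,z{\left(5,6 \right)} \right)} + 457\right) + 112\right) = 594 \left(\left(-416 + 386\right) \left(- \frac{27}{2} + 457\right) + 112\right) = 594 \left(\left(-30\right) \frac{887}{2} + 112\right) = 594 \left(-13305 + 112\right) = 594 \left(-13193\right) = -7836642$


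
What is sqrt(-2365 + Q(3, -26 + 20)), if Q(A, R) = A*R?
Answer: I*sqrt(2383) ≈ 48.816*I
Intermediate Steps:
sqrt(-2365 + Q(3, -26 + 20)) = sqrt(-2365 + 3*(-26 + 20)) = sqrt(-2365 + 3*(-6)) = sqrt(-2365 - 18) = sqrt(-2383) = I*sqrt(2383)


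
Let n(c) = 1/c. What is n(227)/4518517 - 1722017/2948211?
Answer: -1766278618206892/3023989925740749 ≈ -0.58409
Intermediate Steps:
n(227)/4518517 - 1722017/2948211 = 1/(227*4518517) - 1722017/2948211 = (1/227)*(1/4518517) - 1722017*1/2948211 = 1/1025703359 - 1722017/2948211 = -1766278618206892/3023989925740749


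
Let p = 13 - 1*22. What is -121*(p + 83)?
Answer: -8954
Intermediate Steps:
p = -9 (p = 13 - 22 = -9)
-121*(p + 83) = -121*(-9 + 83) = -121*74 = -8954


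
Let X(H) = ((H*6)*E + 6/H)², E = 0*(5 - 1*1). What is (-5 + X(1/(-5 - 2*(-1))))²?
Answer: 101761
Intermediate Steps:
E = 0 (E = 0*(5 - 1) = 0*4 = 0)
X(H) = 36/H² (X(H) = ((H*6)*0 + 6/H)² = ((6*H)*0 + 6/H)² = (0 + 6/H)² = (6/H)² = 36/H²)
(-5 + X(1/(-5 - 2*(-1))))² = (-5 + 36/(1/(-5 - 2*(-1)))²)² = (-5 + 36/(1/(-5 + 2))²)² = (-5 + 36/(1/(-3))²)² = (-5 + 36/(-⅓)²)² = (-5 + 36*9)² = (-5 + 324)² = 319² = 101761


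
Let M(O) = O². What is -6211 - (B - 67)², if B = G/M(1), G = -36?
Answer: -16820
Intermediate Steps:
B = -36 (B = -36/(1²) = -36/1 = -36*1 = -36)
-6211 - (B - 67)² = -6211 - (-36 - 67)² = -6211 - 1*(-103)² = -6211 - 1*10609 = -6211 - 10609 = -16820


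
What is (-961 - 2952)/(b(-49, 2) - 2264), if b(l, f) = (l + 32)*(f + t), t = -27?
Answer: 3913/1839 ≈ 2.1278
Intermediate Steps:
b(l, f) = (-27 + f)*(32 + l) (b(l, f) = (l + 32)*(f - 27) = (32 + l)*(-27 + f) = (-27 + f)*(32 + l))
(-961 - 2952)/(b(-49, 2) - 2264) = (-961 - 2952)/((-864 - 27*(-49) + 32*2 + 2*(-49)) - 2264) = -3913/((-864 + 1323 + 64 - 98) - 2264) = -3913/(425 - 2264) = -3913/(-1839) = -3913*(-1/1839) = 3913/1839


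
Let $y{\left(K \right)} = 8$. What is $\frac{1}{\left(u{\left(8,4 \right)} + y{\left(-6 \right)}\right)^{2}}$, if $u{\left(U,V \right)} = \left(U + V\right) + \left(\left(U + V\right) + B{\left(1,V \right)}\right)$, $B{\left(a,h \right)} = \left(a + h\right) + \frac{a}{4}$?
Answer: $\frac{16}{22201} \approx 0.00072069$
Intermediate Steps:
$B{\left(a,h \right)} = h + \frac{5 a}{4}$ ($B{\left(a,h \right)} = \left(a + h\right) + a \frac{1}{4} = \left(a + h\right) + \frac{a}{4} = h + \frac{5 a}{4}$)
$u{\left(U,V \right)} = \frac{5}{4} + 2 U + 3 V$ ($u{\left(U,V \right)} = \left(U + V\right) + \left(\left(U + V\right) + \left(V + \frac{5}{4} \cdot 1\right)\right) = \left(U + V\right) + \left(\left(U + V\right) + \left(V + \frac{5}{4}\right)\right) = \left(U + V\right) + \left(\left(U + V\right) + \left(\frac{5}{4} + V\right)\right) = \left(U + V\right) + \left(\frac{5}{4} + U + 2 V\right) = \frac{5}{4} + 2 U + 3 V$)
$\frac{1}{\left(u{\left(8,4 \right)} + y{\left(-6 \right)}\right)^{2}} = \frac{1}{\left(\left(\frac{5}{4} + 2 \cdot 8 + 3 \cdot 4\right) + 8\right)^{2}} = \frac{1}{\left(\left(\frac{5}{4} + 16 + 12\right) + 8\right)^{2}} = \frac{1}{\left(\frac{117}{4} + 8\right)^{2}} = \frac{1}{\left(\frac{149}{4}\right)^{2}} = \frac{1}{\frac{22201}{16}} = \frac{16}{22201}$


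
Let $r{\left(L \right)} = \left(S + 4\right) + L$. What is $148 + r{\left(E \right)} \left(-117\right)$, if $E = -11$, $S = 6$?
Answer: $265$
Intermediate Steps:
$r{\left(L \right)} = 10 + L$ ($r{\left(L \right)} = \left(6 + 4\right) + L = 10 + L$)
$148 + r{\left(E \right)} \left(-117\right) = 148 + \left(10 - 11\right) \left(-117\right) = 148 - -117 = 148 + 117 = 265$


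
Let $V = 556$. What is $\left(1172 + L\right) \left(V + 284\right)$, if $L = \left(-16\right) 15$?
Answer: $782880$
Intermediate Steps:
$L = -240$
$\left(1172 + L\right) \left(V + 284\right) = \left(1172 - 240\right) \left(556 + 284\right) = 932 \cdot 840 = 782880$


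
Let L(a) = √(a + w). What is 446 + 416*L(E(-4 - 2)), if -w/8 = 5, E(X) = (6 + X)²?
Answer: 446 + 832*I*√10 ≈ 446.0 + 2631.0*I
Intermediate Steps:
w = -40 (w = -8*5 = -40)
L(a) = √(-40 + a) (L(a) = √(a - 40) = √(-40 + a))
446 + 416*L(E(-4 - 2)) = 446 + 416*√(-40 + (6 + (-4 - 2))²) = 446 + 416*√(-40 + (6 - 6)²) = 446 + 416*√(-40 + 0²) = 446 + 416*√(-40 + 0) = 446 + 416*√(-40) = 446 + 416*(2*I*√10) = 446 + 832*I*√10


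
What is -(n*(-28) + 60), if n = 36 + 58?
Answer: 2572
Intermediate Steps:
n = 94
-(n*(-28) + 60) = -(94*(-28) + 60) = -(-2632 + 60) = -1*(-2572) = 2572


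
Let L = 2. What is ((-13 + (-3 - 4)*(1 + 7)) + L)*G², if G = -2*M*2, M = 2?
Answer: -4288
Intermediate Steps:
G = -8 (G = -2*2*2 = -4*2 = -8)
((-13 + (-3 - 4)*(1 + 7)) + L)*G² = ((-13 + (-3 - 4)*(1 + 7)) + 2)*(-8)² = ((-13 - 7*8) + 2)*64 = ((-13 - 56) + 2)*64 = (-69 + 2)*64 = -67*64 = -4288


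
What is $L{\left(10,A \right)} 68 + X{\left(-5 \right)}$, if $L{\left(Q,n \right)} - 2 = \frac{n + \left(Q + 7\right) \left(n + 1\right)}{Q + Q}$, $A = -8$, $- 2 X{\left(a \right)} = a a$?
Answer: $- \frac{3083}{10} \approx -308.3$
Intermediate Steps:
$X{\left(a \right)} = - \frac{a^{2}}{2}$ ($X{\left(a \right)} = - \frac{a a}{2} = - \frac{a^{2}}{2}$)
$L{\left(Q,n \right)} = 2 + \frac{n + \left(1 + n\right) \left(7 + Q\right)}{2 Q}$ ($L{\left(Q,n \right)} = 2 + \frac{n + \left(Q + 7\right) \left(n + 1\right)}{Q + Q} = 2 + \frac{n + \left(7 + Q\right) \left(1 + n\right)}{2 Q} = 2 + \left(n + \left(1 + n\right) \left(7 + Q\right)\right) \frac{1}{2 Q} = 2 + \frac{n + \left(1 + n\right) \left(7 + Q\right)}{2 Q}$)
$L{\left(10,A \right)} 68 + X{\left(-5 \right)} = \frac{7 + 8 \left(-8\right) + 10 \left(5 - 8\right)}{2 \cdot 10} \cdot 68 - \frac{\left(-5\right)^{2}}{2} = \frac{1}{2} \cdot \frac{1}{10} \left(7 - 64 + 10 \left(-3\right)\right) 68 - \frac{25}{2} = \frac{1}{2} \cdot \frac{1}{10} \left(7 - 64 - 30\right) 68 - \frac{25}{2} = \frac{1}{2} \cdot \frac{1}{10} \left(-87\right) 68 - \frac{25}{2} = \left(- \frac{87}{20}\right) 68 - \frac{25}{2} = - \frac{1479}{5} - \frac{25}{2} = - \frac{3083}{10}$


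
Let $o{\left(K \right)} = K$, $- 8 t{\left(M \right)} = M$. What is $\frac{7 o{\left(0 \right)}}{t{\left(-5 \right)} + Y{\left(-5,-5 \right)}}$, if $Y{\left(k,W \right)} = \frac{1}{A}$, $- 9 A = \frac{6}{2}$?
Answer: $0$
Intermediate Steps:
$t{\left(M \right)} = - \frac{M}{8}$
$A = - \frac{1}{3}$ ($A = - \frac{6 \cdot \frac{1}{2}}{9} = \left(- \frac{1}{9}\right) 3 = - \frac{1}{3} \approx -0.33333$)
$Y{\left(k,W \right)} = -3$ ($Y{\left(k,W \right)} = \frac{1}{- \frac{1}{3}} = -3$)
$\frac{7 o{\left(0 \right)}}{t{\left(-5 \right)} + Y{\left(-5,-5 \right)}} = \frac{7 \cdot 0}{\left(- \frac{1}{8}\right) \left(-5\right) - 3} = \frac{0}{\frac{5}{8} - 3} = \frac{0}{- \frac{19}{8}} = 0 \left(- \frac{8}{19}\right) = 0$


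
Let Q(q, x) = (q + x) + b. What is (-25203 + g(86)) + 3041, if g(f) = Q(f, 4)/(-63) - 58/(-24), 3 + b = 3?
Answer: -1861525/84 ≈ -22161.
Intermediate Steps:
b = 0 (b = -3 + 3 = 0)
Q(q, x) = q + x (Q(q, x) = (q + x) + 0 = q + x)
g(f) = 593/252 - f/63 (g(f) = (f + 4)/(-63) - 58/(-24) = (4 + f)*(-1/63) - 58*(-1/24) = (-4/63 - f/63) + 29/12 = 593/252 - f/63)
(-25203 + g(86)) + 3041 = (-25203 + (593/252 - 1/63*86)) + 3041 = (-25203 + (593/252 - 86/63)) + 3041 = (-25203 + 83/84) + 3041 = -2116969/84 + 3041 = -1861525/84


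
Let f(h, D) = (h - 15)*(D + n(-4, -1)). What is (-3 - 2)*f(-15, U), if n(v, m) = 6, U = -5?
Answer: 150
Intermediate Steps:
f(h, D) = (-15 + h)*(6 + D) (f(h, D) = (h - 15)*(D + 6) = (-15 + h)*(6 + D))
(-3 - 2)*f(-15, U) = (-3 - 2)*(-90 - 15*(-5) + 6*(-15) - 5*(-15)) = -5*(-90 + 75 - 90 + 75) = -5*(-30) = 150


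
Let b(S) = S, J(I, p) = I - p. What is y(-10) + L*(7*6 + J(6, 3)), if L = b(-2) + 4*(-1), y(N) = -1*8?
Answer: -278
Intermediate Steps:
y(N) = -8
L = -6 (L = -2 + 4*(-1) = -2 - 4 = -6)
y(-10) + L*(7*6 + J(6, 3)) = -8 - 6*(7*6 + (6 - 1*3)) = -8 - 6*(42 + (6 - 3)) = -8 - 6*(42 + 3) = -8 - 6*45 = -8 - 270 = -278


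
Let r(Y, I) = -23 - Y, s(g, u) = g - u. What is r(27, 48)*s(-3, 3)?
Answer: 300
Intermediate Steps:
r(27, 48)*s(-3, 3) = (-23 - 1*27)*(-3 - 1*3) = (-23 - 27)*(-3 - 3) = -50*(-6) = 300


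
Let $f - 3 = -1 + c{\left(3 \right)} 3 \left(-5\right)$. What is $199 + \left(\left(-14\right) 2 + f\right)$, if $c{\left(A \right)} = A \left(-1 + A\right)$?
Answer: $83$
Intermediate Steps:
$f = -88$ ($f = 3 + \left(-1 + 3 \left(-1 + 3\right) 3 \left(-5\right)\right) = 3 + \left(-1 + 3 \cdot 2 \left(-15\right)\right) = 3 + \left(-1 + 6 \left(-15\right)\right) = 3 - 91 = -88$)
$199 + \left(\left(-14\right) 2 + f\right) = 199 - 116 = 83$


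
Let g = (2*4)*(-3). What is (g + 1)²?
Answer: 529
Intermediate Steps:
g = -24 (g = 8*(-3) = -24)
(g + 1)² = (-24 + 1)² = (-23)² = 529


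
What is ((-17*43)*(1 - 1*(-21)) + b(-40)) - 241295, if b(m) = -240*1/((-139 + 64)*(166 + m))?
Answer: -81073747/315 ≈ -2.5738e+5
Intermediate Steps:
b(m) = -240/(-12450 - 75*m) (b(m) = -240*(-1/(75*(166 + m))) = -240/(-12450 - 75*m))
((-17*43)*(1 - 1*(-21)) + b(-40)) - 241295 = ((-17*43)*(1 - 1*(-21)) + 16/(5*(166 - 40))) - 241295 = (-731*(1 + 21) + (16/5)/126) - 241295 = (-731*22 + (16/5)*(1/126)) - 241295 = (-16082 + 8/315) - 241295 = -5065822/315 - 241295 = -81073747/315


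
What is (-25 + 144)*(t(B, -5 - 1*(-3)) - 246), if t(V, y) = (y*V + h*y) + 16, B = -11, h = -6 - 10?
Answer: -20944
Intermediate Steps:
h = -16
t(V, y) = 16 - 16*y + V*y (t(V, y) = (y*V - 16*y) + 16 = (V*y - 16*y) + 16 = (-16*y + V*y) + 16 = 16 - 16*y + V*y)
(-25 + 144)*(t(B, -5 - 1*(-3)) - 246) = (-25 + 144)*((16 - 16*(-5 - 1*(-3)) - 11*(-5 - 1*(-3))) - 246) = 119*((16 - 16*(-5 + 3) - 11*(-5 + 3)) - 246) = 119*((16 - 16*(-2) - 11*(-2)) - 246) = 119*((16 + 32 + 22) - 246) = 119*(70 - 246) = 119*(-176) = -20944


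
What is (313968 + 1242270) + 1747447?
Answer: 3303685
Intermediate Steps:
(313968 + 1242270) + 1747447 = 1556238 + 1747447 = 3303685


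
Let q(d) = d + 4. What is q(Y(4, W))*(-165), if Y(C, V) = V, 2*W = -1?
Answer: -1155/2 ≈ -577.50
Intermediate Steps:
W = -½ (W = (½)*(-1) = -½ ≈ -0.50000)
q(d) = 4 + d
q(Y(4, W))*(-165) = (4 - ½)*(-165) = (7/2)*(-165) = -1155/2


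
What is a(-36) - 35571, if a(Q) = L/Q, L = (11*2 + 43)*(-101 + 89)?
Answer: -106648/3 ≈ -35549.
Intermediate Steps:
L = -780 (L = (22 + 43)*(-12) = 65*(-12) = -780)
a(Q) = -780/Q
a(-36) - 35571 = -780/(-36) - 35571 = -780*(-1/36) - 35571 = 65/3 - 35571 = -106648/3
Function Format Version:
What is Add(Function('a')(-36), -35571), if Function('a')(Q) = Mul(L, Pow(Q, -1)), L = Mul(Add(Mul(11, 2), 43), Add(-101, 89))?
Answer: Rational(-106648, 3) ≈ -35549.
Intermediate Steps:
L = -780 (L = Mul(Add(22, 43), -12) = Mul(65, -12) = -780)
Function('a')(Q) = Mul(-780, Pow(Q, -1))
Add(Function('a')(-36), -35571) = Add(Mul(-780, Pow(-36, -1)), -35571) = Add(Mul(-780, Rational(-1, 36)), -35571) = Add(Rational(65, 3), -35571) = Rational(-106648, 3)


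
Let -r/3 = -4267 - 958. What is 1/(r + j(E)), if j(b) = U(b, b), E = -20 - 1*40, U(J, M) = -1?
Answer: 1/15674 ≈ 6.3800e-5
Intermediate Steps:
E = -60 (E = -20 - 40 = -60)
r = 15675 (r = -3*(-4267 - 958) = -3*(-5225) = 15675)
j(b) = -1
1/(r + j(E)) = 1/(15675 - 1) = 1/15674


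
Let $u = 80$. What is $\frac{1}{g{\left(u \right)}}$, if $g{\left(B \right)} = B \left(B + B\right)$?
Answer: $\frac{1}{12800} \approx 7.8125 \cdot 10^{-5}$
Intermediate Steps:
$g{\left(B \right)} = 2 B^{2}$ ($g{\left(B \right)} = B 2 B = 2 B^{2}$)
$\frac{1}{g{\left(u \right)}} = \frac{1}{2 \cdot 80^{2}} = \frac{1}{2 \cdot 6400} = \frac{1}{12800}$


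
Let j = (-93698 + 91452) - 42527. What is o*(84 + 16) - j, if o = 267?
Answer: 71473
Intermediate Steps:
j = -44773 (j = -2246 - 42527 = -44773)
o*(84 + 16) - j = 267*(84 + 16) - 1*(-44773) = 267*100 + 44773 = 26700 + 44773 = 71473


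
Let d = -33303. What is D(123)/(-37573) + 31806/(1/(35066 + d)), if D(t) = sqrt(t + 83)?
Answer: 56073978 - sqrt(206)/37573 ≈ 5.6074e+7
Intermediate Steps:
D(t) = sqrt(83 + t)
D(123)/(-37573) + 31806/(1/(35066 + d)) = sqrt(83 + 123)/(-37573) + 31806/(1/(35066 - 33303)) = sqrt(206)*(-1/37573) + 31806/(1/1763) = -sqrt(206)/37573 + 31806/(1/1763) = -sqrt(206)/37573 + 31806*1763 = -sqrt(206)/37573 + 56073978 = 56073978 - sqrt(206)/37573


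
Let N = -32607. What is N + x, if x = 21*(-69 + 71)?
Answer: -32565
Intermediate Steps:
x = 42 (x = 21*2 = 42)
N + x = -32607 + 42 = -32565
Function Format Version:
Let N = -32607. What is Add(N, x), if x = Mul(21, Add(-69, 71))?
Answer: -32565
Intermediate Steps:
x = 42 (x = Mul(21, 2) = 42)
Add(N, x) = Add(-32607, 42) = -32565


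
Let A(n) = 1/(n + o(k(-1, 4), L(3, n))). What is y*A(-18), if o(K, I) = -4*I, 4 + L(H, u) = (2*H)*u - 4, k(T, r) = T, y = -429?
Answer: -429/446 ≈ -0.96188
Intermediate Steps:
L(H, u) = -8 + 2*H*u (L(H, u) = -4 + ((2*H)*u - 4) = -4 + (2*H*u - 4) = -4 + (-4 + 2*H*u) = -8 + 2*H*u)
A(n) = 1/(32 - 23*n) (A(n) = 1/(n - 4*(-8 + 2*3*n)) = 1/(n - 4*(-8 + 6*n)) = 1/(n + (32 - 24*n)) = 1/(32 - 23*n))
y*A(-18) = -(-429)/(-32 + 23*(-18)) = -(-429)/(-32 - 414) = -(-429)/(-446) = -(-429)*(-1)/446 = -429*1/446 = -429/446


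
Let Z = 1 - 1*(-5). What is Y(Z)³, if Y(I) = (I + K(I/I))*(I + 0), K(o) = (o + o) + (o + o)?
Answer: 216000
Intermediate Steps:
Z = 6 (Z = 1 + 5 = 6)
K(o) = 4*o (K(o) = 2*o + 2*o = 4*o)
Y(I) = I*(4 + I) (Y(I) = (I + 4*(I/I))*(I + 0) = (I + 4*1)*I = (I + 4)*I = (4 + I)*I = I*(4 + I))
Y(Z)³ = (6*(4 + 6))³ = (6*10)³ = 60³ = 216000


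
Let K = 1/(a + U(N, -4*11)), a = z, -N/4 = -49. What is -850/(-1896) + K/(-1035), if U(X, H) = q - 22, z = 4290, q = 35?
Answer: 630927059/1407339180 ≈ 0.44831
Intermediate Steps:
N = 196 (N = -4*(-49) = 196)
a = 4290
U(X, H) = 13 (U(X, H) = 35 - 22 = 13)
K = 1/4303 (K = 1/(4290 + 13) = 1/4303 ≈ 0.00023240)
-850/(-1896) + K/(-1035) = -850/(-1896) + (1/4303)/(-1035) = -850*(-1/1896) + (1/4303)*(-1/1035) = 425/948 - 1/4453605 = 630927059/1407339180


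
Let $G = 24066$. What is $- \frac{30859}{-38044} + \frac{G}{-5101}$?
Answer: $- \frac{758155145}{194062444} \approx -3.9068$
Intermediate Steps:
$- \frac{30859}{-38044} + \frac{G}{-5101} = - \frac{30859}{-38044} + \frac{24066}{-5101} = \left(-30859\right) \left(- \frac{1}{38044}\right) + 24066 \left(- \frac{1}{5101}\right) = \frac{30859}{38044} - \frac{24066}{5101} = - \frac{758155145}{194062444}$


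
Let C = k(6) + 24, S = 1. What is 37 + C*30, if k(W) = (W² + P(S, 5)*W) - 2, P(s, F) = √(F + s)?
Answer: 1777 + 180*√6 ≈ 2217.9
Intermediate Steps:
k(W) = -2 + W² + W*√6 (k(W) = (W² + √(5 + 1)*W) - 2 = (W² + √6*W) - 2 = (W² + W*√6) - 2 = -2 + W² + W*√6)
C = 58 + 6*√6 (C = (-2 + 6² + 6*√6) + 24 = (-2 + 36 + 6*√6) + 24 = (34 + 6*√6) + 24 = 58 + 6*√6 ≈ 72.697)
37 + C*30 = 37 + (58 + 6*√6)*30 = 37 + (1740 + 180*√6) = 1777 + 180*√6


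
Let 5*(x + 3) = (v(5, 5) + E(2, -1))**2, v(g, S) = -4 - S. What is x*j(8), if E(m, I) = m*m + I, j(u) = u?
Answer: 168/5 ≈ 33.600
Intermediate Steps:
E(m, I) = I + m**2 (E(m, I) = m**2 + I = I + m**2)
x = 21/5 (x = -3 + ((-4 - 1*5) + (-1 + 2**2))**2/5 = -3 + ((-4 - 5) + (-1 + 4))**2/5 = -3 + (-9 + 3)**2/5 = -3 + (1/5)*(-6)**2 = -3 + (1/5)*36 = -3 + 36/5 = 21/5 ≈ 4.2000)
x*j(8) = (21/5)*8 = 168/5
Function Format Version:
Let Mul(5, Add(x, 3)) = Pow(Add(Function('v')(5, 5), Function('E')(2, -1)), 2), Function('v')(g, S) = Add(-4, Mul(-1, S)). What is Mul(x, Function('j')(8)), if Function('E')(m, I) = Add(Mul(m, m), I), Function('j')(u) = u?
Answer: Rational(168, 5) ≈ 33.600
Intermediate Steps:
Function('E')(m, I) = Add(I, Pow(m, 2)) (Function('E')(m, I) = Add(Pow(m, 2), I) = Add(I, Pow(m, 2)))
x = Rational(21, 5) (x = Add(-3, Mul(Rational(1, 5), Pow(Add(Add(-4, Mul(-1, 5)), Add(-1, Pow(2, 2))), 2))) = Add(-3, Mul(Rational(1, 5), Pow(Add(Add(-4, -5), Add(-1, 4)), 2))) = Add(-3, Mul(Rational(1, 5), Pow(Add(-9, 3), 2))) = Add(-3, Mul(Rational(1, 5), Pow(-6, 2))) = Add(-3, Mul(Rational(1, 5), 36)) = Add(-3, Rational(36, 5)) = Rational(21, 5) ≈ 4.2000)
Mul(x, Function('j')(8)) = Mul(Rational(21, 5), 8) = Rational(168, 5)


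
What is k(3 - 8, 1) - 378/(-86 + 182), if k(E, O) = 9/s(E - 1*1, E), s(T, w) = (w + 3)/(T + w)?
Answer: 729/16 ≈ 45.563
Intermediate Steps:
s(T, w) = (3 + w)/(T + w)
k(E, O) = 9*(-1 + 2*E)/(3 + E) (k(E, O) = 9/(((3 + E)/((E - 1*1) + E))) = 9/(((3 + E)/((E - 1) + E))) = 9/(((3 + E)/((-1 + E) + E))) = 9/(((3 + E)/(-1 + 2*E))) = 9*((-1 + 2*E)/(3 + E)) = 9*(-1 + 2*E)/(3 + E))
k(3 - 8, 1) - 378/(-86 + 182) = 9*(-1 + 2*(3 - 8))/(3 + (3 - 8)) - 378/(-86 + 182) = 9*(-1 + 2*(-5))/(3 - 5) - 378/96 = 9*(-1 - 10)/(-2) - 378*1/96 = 9*(-½)*(-11) - 63/16 = 99/2 - 63/16 = 729/16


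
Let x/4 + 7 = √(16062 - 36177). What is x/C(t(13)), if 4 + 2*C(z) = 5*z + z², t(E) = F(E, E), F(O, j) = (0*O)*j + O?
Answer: -28/115 + 12*I*√2235/115 ≈ -0.24348 + 4.9331*I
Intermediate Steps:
F(O, j) = O (F(O, j) = 0*j + O = 0 + O = O)
t(E) = E
C(z) = -2 + z²/2 + 5*z/2 (C(z) = -2 + (5*z + z²)/2 = -2 + (z² + 5*z)/2 = -2 + (z²/2 + 5*z/2) = -2 + z²/2 + 5*z/2)
x = -28 + 12*I*√2235 (x = -28 + 4*√(16062 - 36177) = -28 + 4*√(-20115) = -28 + 4*(3*I*√2235) = -28 + 12*I*√2235 ≈ -28.0 + 567.31*I)
x/C(t(13)) = (-28 + 12*I*√2235)/(-2 + (½)*13² + (5/2)*13) = (-28 + 12*I*√2235)/(-2 + (½)*169 + 65/2) = (-28 + 12*I*√2235)/(-2 + 169/2 + 65/2) = (-28 + 12*I*√2235)/115 = (-28 + 12*I*√2235)*(1/115) = -28/115 + 12*I*√2235/115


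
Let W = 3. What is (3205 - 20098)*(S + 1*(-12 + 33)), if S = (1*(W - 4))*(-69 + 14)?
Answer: -1283868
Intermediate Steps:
S = 55 (S = (1*(3 - 4))*(-69 + 14) = (1*(-1))*(-55) = -1*(-55) = 55)
(3205 - 20098)*(S + 1*(-12 + 33)) = (3205 - 20098)*(55 + 1*(-12 + 33)) = -16893*(55 + 1*21) = -16893*(55 + 21) = -16893*76 = -1283868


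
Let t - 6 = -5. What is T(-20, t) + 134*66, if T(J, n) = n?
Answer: 8845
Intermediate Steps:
t = 1 (t = 6 - 5 = 1)
T(-20, t) + 134*66 = 1 + 134*66 = 1 + 8844 = 8845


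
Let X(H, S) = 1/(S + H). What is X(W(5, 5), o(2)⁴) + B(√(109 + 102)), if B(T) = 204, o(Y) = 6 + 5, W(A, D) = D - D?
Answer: 2986765/14641 ≈ 204.00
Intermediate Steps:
W(A, D) = 0
o(Y) = 11
X(H, S) = 1/(H + S)
X(W(5, 5), o(2)⁴) + B(√(109 + 102)) = 1/(0 + 11⁴) + 204 = 1/(0 + 14641) + 204 = 1/14641 + 204 = 2986765/14641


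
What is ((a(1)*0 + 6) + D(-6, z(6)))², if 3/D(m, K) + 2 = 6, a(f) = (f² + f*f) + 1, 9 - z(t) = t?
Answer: 729/16 ≈ 45.563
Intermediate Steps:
z(t) = 9 - t
a(f) = 1 + 2*f² (a(f) = (f² + f²) + 1 = 2*f² + 1 = 1 + 2*f²)
D(m, K) = ¾ (D(m, K) = 3/(-2 + 6) = 3/4 = 3*(¼) = ¾)
((a(1)*0 + 6) + D(-6, z(6)))² = (((1 + 2*1²)*0 + 6) + ¾)² = (((1 + 2*1)*0 + 6) + ¾)² = (((1 + 2)*0 + 6) + ¾)² = ((3*0 + 6) + ¾)² = ((0 + 6) + ¾)² = (6 + ¾)² = (27/4)² = 729/16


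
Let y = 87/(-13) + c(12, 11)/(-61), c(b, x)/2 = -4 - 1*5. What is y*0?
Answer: 0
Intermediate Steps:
c(b, x) = -18 (c(b, x) = 2*(-4 - 1*5) = 2*(-4 - 5) = 2*(-9) = -18)
y = -5073/793 (y = 87/(-13) - 18/(-61) = 87*(-1/13) - 18*(-1/61) = -87/13 + 18/61 = -5073/793 ≈ -6.3972)
y*0 = -5073/793*0 = 0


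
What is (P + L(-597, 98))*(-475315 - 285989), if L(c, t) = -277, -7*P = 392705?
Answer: 300444055776/7 ≈ 4.2921e+10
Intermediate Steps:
P = -392705/7 (P = -1/7*392705 = -392705/7 ≈ -56101.)
(P + L(-597, 98))*(-475315 - 285989) = (-392705/7 - 277)*(-475315 - 285989) = -394644/7*(-761304) = 300444055776/7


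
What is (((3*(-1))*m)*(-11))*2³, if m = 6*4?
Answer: 6336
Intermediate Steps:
m = 24
(((3*(-1))*m)*(-11))*2³ = (((3*(-1))*24)*(-11))*2³ = (-3*24*(-11))*8 = -72*(-11)*8 = 792*8 = 6336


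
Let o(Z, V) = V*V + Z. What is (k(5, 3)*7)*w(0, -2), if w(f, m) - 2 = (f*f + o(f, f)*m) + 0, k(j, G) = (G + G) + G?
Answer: 126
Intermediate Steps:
k(j, G) = 3*G (k(j, G) = 2*G + G = 3*G)
o(Z, V) = Z + V² (o(Z, V) = V² + Z = Z + V²)
w(f, m) = 2 + f² + m*(f + f²) (w(f, m) = 2 + ((f*f + (f + f²)*m) + 0) = 2 + ((f² + m*(f + f²)) + 0) = 2 + (f² + m*(f + f²)) = 2 + f² + m*(f + f²))
(k(5, 3)*7)*w(0, -2) = ((3*3)*7)*(2 + 0² + 0*(-2)*(1 + 0)) = (9*7)*(2 + 0 + 0*(-2)*1) = 63*(2 + 0 + 0) = 63*2 = 126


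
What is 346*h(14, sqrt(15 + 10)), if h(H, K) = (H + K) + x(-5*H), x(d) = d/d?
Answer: 6920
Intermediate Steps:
x(d) = 1
h(H, K) = 1 + H + K (h(H, K) = (H + K) + 1 = 1 + H + K)
346*h(14, sqrt(15 + 10)) = 346*(1 + 14 + sqrt(15 + 10)) = 346*(1 + 14 + sqrt(25)) = 346*(1 + 14 + 5) = 346*20 = 6920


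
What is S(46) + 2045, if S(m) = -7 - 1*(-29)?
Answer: 2067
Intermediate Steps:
S(m) = 22 (S(m) = -7 + 29 = 22)
S(46) + 2045 = 22 + 2045 = 2067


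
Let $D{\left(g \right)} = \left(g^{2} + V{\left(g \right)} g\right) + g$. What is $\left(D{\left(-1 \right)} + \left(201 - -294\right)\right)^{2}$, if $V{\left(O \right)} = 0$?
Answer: $245025$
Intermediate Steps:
$D{\left(g \right)} = g + g^{2}$ ($D{\left(g \right)} = \left(g^{2} + 0 g\right) + g = \left(g^{2} + 0\right) + g = g^{2} + g = g + g^{2}$)
$\left(D{\left(-1 \right)} + \left(201 - -294\right)\right)^{2} = \left(- (1 - 1) + \left(201 - -294\right)\right)^{2} = \left(\left(-1\right) 0 + \left(201 + 294\right)\right)^{2} = \left(0 + 495\right)^{2} = 495^{2} = 245025$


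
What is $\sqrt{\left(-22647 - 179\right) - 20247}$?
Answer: $i \sqrt{43073} \approx 207.54 i$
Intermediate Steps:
$\sqrt{\left(-22647 - 179\right) - 20247} = \sqrt{-22826 - 20247} = \sqrt{-43073} = i \sqrt{43073}$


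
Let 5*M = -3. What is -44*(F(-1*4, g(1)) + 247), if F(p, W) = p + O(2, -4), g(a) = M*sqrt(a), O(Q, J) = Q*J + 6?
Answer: -10604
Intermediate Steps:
M = -3/5 (M = (1/5)*(-3) = -3/5 ≈ -0.60000)
O(Q, J) = 6 + J*Q (O(Q, J) = J*Q + 6 = 6 + J*Q)
g(a) = -3*sqrt(a)/5
F(p, W) = -2 + p (F(p, W) = p + (6 - 4*2) = p + (6 - 8) = p - 2 = -2 + p)
-44*(F(-1*4, g(1)) + 247) = -44*((-2 - 1*4) + 247) = -44*((-2 - 4) + 247) = -44*(-6 + 247) = -44*241 = -10604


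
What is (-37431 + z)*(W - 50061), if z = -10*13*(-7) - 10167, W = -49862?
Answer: 4665205024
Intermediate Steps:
z = -9257 (z = -130*(-7) - 10167 = 910 - 10167 = -9257)
(-37431 + z)*(W - 50061) = (-37431 - 9257)*(-49862 - 50061) = -46688*(-99923) = 4665205024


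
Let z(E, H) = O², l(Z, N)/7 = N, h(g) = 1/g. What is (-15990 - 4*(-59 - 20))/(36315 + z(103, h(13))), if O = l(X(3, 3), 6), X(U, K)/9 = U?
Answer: -15674/38079 ≈ -0.41162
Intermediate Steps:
X(U, K) = 9*U
l(Z, N) = 7*N
O = 42 (O = 7*6 = 42)
z(E, H) = 1764 (z(E, H) = 42² = 1764)
(-15990 - 4*(-59 - 20))/(36315 + z(103, h(13))) = (-15990 - 4*(-59 - 20))/(36315 + 1764) = (-15990 - 4*(-79))/38079 = (-15990 + 316)*(1/38079) = -15674*1/38079 = -15674/38079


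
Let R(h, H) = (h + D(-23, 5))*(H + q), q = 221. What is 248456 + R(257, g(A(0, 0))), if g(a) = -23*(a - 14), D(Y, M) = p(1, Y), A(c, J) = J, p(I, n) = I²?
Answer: 388550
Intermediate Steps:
D(Y, M) = 1 (D(Y, M) = 1² = 1)
g(a) = 322 - 23*a (g(a) = -23*(-14 + a) = 322 - 23*a)
R(h, H) = (1 + h)*(221 + H) (R(h, H) = (h + 1)*(H + 221) = (1 + h)*(221 + H))
248456 + R(257, g(A(0, 0))) = 248456 + (221 + (322 - 23*0) + 221*257 + (322 - 23*0)*257) = 248456 + (221 + (322 + 0) + 56797 + (322 + 0)*257) = 248456 + (221 + 322 + 56797 + 322*257) = 248456 + (221 + 322 + 56797 + 82754) = 248456 + 140094 = 388550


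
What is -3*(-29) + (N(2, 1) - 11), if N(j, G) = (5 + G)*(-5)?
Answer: 46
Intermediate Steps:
N(j, G) = -25 - 5*G
-3*(-29) + (N(2, 1) - 11) = -3*(-29) + ((-25 - 5*1) - 11) = 87 + ((-25 - 5) - 11) = 87 + (-30 - 11) = 87 - 41 = 46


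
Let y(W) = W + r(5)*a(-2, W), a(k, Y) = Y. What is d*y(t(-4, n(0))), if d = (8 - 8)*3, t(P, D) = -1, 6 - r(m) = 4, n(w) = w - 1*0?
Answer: 0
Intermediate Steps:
n(w) = w (n(w) = w + 0 = w)
r(m) = 2 (r(m) = 6 - 1*4 = 6 - 4 = 2)
d = 0 (d = 0*3 = 0)
y(W) = 3*W (y(W) = W + 2*W = 3*W)
d*y(t(-4, n(0))) = 0*(3*(-1)) = 0*(-3) = 0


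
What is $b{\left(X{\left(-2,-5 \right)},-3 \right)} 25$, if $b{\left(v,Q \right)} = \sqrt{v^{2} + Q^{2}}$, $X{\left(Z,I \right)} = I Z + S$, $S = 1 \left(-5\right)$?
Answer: $25 \sqrt{34} \approx 145.77$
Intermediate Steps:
$S = -5$
$X{\left(Z,I \right)} = -5 + I Z$ ($X{\left(Z,I \right)} = I Z - 5 = -5 + I Z$)
$b{\left(v,Q \right)} = \sqrt{Q^{2} + v^{2}}$
$b{\left(X{\left(-2,-5 \right)},-3 \right)} 25 = \sqrt{\left(-3\right)^{2} + \left(-5 - -10\right)^{2}} \cdot 25 = \sqrt{9 + \left(-5 + 10\right)^{2}} \cdot 25 = \sqrt{9 + 5^{2}} \cdot 25 = \sqrt{9 + 25} \cdot 25 = \sqrt{34} \cdot 25 = 25 \sqrt{34}$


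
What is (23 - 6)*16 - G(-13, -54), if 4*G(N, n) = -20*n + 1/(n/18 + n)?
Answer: 457/228 ≈ 2.0044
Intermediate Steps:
G(N, n) = -5*n + 9/(38*n) (G(N, n) = (-20*n + 1/(n/18 + n))/4 = (-20*n + 1/(19*n/18))/4 = (-20*n + 18/(19*n))/4 = -5*n + 9/(38*n))
(23 - 6)*16 - G(-13, -54) = (23 - 6)*16 - (-5*(-54) + (9/38)/(-54)) = 17*16 - (270 + (9/38)*(-1/54)) = 272 - (270 - 1/228) = 272 - 1*61559/228 = 272 - 61559/228 = 457/228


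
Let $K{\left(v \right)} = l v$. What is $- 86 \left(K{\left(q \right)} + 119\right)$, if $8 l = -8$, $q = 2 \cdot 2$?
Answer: $-9890$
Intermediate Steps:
$q = 4$
$l = -1$ ($l = \frac{1}{8} \left(-8\right) = -1$)
$K{\left(v \right)} = - v$
$- 86 \left(K{\left(q \right)} + 119\right) = - 86 \left(\left(-1\right) 4 + 119\right) = - 86 \left(-4 + 119\right) = \left(-86\right) 115 = -9890$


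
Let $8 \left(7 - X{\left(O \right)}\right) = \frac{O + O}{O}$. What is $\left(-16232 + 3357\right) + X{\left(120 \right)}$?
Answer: $- \frac{51473}{4} \approx -12868.0$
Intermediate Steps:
$X{\left(O \right)} = \frac{27}{4}$ ($X{\left(O \right)} = 7 - \frac{\left(O + O\right) \frac{1}{O}}{8} = 7 - \frac{2 O \frac{1}{O}}{8} = 7 - \frac{1}{4} = \frac{27}{4}$)
$\left(-16232 + 3357\right) + X{\left(120 \right)} = \left(-16232 + 3357\right) + \frac{27}{4} = -12875 + \frac{27}{4} = - \frac{51473}{4}$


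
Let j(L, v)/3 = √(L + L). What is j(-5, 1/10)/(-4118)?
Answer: -3*I*√10/4118 ≈ -0.0023037*I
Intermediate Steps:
j(L, v) = 3*√2*√L (j(L, v) = 3*√(L + L) = 3*√(2*L) = 3*(√2*√L) = 3*√2*√L)
j(-5, 1/10)/(-4118) = (3*√2*√(-5))/(-4118) = (3*√2*(I*√5))*(-1/4118) = (3*I*√10)*(-1/4118) = -3*I*√10/4118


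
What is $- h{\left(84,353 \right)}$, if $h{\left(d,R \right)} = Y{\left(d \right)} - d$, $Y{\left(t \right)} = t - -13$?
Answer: $-13$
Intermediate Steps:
$Y{\left(t \right)} = 13 + t$ ($Y{\left(t \right)} = t + 13 = 13 + t$)
$h{\left(d,R \right)} = 13$ ($h{\left(d,R \right)} = \left(13 + d\right) - d = 13$)
$- h{\left(84,353 \right)} = \left(-1\right) 13 = -13$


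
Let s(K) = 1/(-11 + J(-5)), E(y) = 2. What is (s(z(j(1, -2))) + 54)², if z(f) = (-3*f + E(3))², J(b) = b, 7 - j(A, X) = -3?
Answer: 744769/256 ≈ 2909.3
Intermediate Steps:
j(A, X) = 10 (j(A, X) = 7 - 1*(-3) = 7 + 3 = 10)
z(f) = (2 - 3*f)² (z(f) = (-3*f + 2)² = (2 - 3*f)²)
s(K) = -1/16 (s(K) = 1/(-11 - 5) = 1/(-16) = -1/16)
(s(z(j(1, -2))) + 54)² = (-1/16 + 54)² = (863/16)² = 744769/256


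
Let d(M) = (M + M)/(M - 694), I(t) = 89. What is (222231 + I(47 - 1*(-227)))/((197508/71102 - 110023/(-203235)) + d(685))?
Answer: -4818924384195600/3227566327561 ≈ -1493.1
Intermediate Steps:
d(M) = 2*M/(-694 + M) (d(M) = (2*M)/(-694 + M) = 2*M/(-694 + M))
(222231 + I(47 - 1*(-227)))/((197508/71102 - 110023/(-203235)) + d(685)) = (222231 + 89)/((197508/71102 - 110023/(-203235)) + 2*685/(-694 + 685)) = 222320/((197508*(1/71102) - 110023*(-1/203235)) + 2*685/(-9)) = 222320/((98754/35551 + 110023/203235) + 2*685*(-⅑)) = 222320/(23981696863/7225207485 - 1370/9) = 222320/(-3227566327561/21675622455) = 222320*(-21675622455/3227566327561) = -4818924384195600/3227566327561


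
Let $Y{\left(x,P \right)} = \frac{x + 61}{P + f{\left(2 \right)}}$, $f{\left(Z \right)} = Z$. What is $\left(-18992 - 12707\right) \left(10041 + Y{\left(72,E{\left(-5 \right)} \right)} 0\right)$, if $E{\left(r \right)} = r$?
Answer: $-318289659$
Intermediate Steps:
$Y{\left(x,P \right)} = \frac{61 + x}{2 + P}$ ($Y{\left(x,P \right)} = \frac{x + 61}{P + 2} = \frac{61 + x}{2 + P}$)
$\left(-18992 - 12707\right) \left(10041 + Y{\left(72,E{\left(-5 \right)} \right)} 0\right) = \left(-18992 - 12707\right) \left(10041 + \frac{61 + 72}{2 - 5} \cdot 0\right) = - 31699 \left(10041 + \frac{1}{-3} \cdot 133 \cdot 0\right) = - 31699 \left(10041 + \left(- \frac{1}{3}\right) 133 \cdot 0\right) = - 31699 \left(10041 - 0\right) = - 31699 \left(10041 + 0\right) = \left(-31699\right) 10041 = -318289659$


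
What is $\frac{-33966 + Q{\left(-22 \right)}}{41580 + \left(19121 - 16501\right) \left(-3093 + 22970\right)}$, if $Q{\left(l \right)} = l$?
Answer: $- \frac{8497}{13029830} \approx -0.00065212$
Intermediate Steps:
$\frac{-33966 + Q{\left(-22 \right)}}{41580 + \left(19121 - 16501\right) \left(-3093 + 22970\right)} = \frac{-33966 - 22}{41580 + \left(19121 - 16501\right) \left(-3093 + 22970\right)} = - \frac{33988}{41580 + 2620 \cdot 19877} = - \frac{33988}{41580 + 52077740} = - \frac{33988}{52119320} = \left(-33988\right) \frac{1}{52119320} = - \frac{8497}{13029830}$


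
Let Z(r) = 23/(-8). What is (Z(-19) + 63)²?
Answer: 231361/64 ≈ 3615.0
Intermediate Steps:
Z(r) = -23/8 (Z(r) = 23*(-⅛) = -23/8)
(Z(-19) + 63)² = (-23/8 + 63)² = (481/8)² = 231361/64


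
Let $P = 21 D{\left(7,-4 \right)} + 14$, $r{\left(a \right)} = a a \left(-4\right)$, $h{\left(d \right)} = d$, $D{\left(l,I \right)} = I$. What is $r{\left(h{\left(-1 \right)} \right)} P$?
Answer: $280$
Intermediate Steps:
$r{\left(a \right)} = - 4 a^{2}$ ($r{\left(a \right)} = a^{2} \left(-4\right) = - 4 a^{2}$)
$P = -70$ ($P = 21 \left(-4\right) + 14 = -84 + 14 = -70$)
$r{\left(h{\left(-1 \right)} \right)} P = - 4 \left(-1\right)^{2} \left(-70\right) = \left(-4\right) 1 \left(-70\right) = \left(-4\right) \left(-70\right) = 280$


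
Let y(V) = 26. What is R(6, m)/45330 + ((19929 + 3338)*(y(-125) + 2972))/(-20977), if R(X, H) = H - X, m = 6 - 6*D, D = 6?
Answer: -526995116492/158481235 ≈ -3325.3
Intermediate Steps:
m = -30 (m = 6 - 6*6 = 6 - 36 = -30)
R(6, m)/45330 + ((19929 + 3338)*(y(-125) + 2972))/(-20977) = (-30 - 1*6)/45330 + ((19929 + 3338)*(26 + 2972))/(-20977) = (-30 - 6)*(1/45330) + (23267*2998)*(-1/20977) = -36*1/45330 + 69754466*(-1/20977) = -6/7555 - 69754466/20977 = -526995116492/158481235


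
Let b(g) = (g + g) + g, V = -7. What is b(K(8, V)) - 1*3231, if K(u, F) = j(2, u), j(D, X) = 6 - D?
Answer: -3219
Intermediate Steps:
K(u, F) = 4 (K(u, F) = 6 - 1*2 = 6 - 2 = 4)
b(g) = 3*g (b(g) = 2*g + g = 3*g)
b(K(8, V)) - 1*3231 = 3*4 - 1*3231 = 12 - 3231 = -3219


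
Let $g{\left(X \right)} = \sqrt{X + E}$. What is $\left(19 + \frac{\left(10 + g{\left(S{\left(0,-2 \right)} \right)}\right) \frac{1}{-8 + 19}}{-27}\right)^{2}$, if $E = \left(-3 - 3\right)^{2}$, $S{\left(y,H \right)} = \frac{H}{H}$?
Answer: $\frac{\left(5633 - \sqrt{37}\right)^{2}}{88209} \approx 358.95$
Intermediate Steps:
$S{\left(y,H \right)} = 1$
$E = 36$ ($E = \left(-6\right)^{2} = 36$)
$g{\left(X \right)} = \sqrt{36 + X}$ ($g{\left(X \right)} = \sqrt{X + 36} = \sqrt{36 + X}$)
$\left(19 + \frac{\left(10 + g{\left(S{\left(0,-2 \right)} \right)}\right) \frac{1}{-8 + 19}}{-27}\right)^{2} = \left(19 + \frac{\left(10 + \sqrt{36 + 1}\right) \frac{1}{-8 + 19}}{-27}\right)^{2} = \left(19 + \frac{10 + \sqrt{37}}{11} \left(- \frac{1}{27}\right)\right)^{2} = \left(19 + \left(10 + \sqrt{37}\right) \frac{1}{11} \left(- \frac{1}{27}\right)\right)^{2} = \left(19 + \left(\frac{10}{11} + \frac{\sqrt{37}}{11}\right) \left(- \frac{1}{27}\right)\right)^{2} = \left(19 - \left(\frac{10}{297} + \frac{\sqrt{37}}{297}\right)\right)^{2} = \left(\frac{5633}{297} - \frac{\sqrt{37}}{297}\right)^{2}$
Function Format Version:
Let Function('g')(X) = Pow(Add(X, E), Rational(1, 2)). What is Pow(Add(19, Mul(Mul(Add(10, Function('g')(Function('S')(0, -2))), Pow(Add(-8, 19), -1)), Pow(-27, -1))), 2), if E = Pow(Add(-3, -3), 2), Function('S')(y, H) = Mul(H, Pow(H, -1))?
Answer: Mul(Rational(1, 88209), Pow(Add(5633, Mul(-1, Pow(37, Rational(1, 2)))), 2)) ≈ 358.95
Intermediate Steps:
Function('S')(y, H) = 1
E = 36 (E = Pow(-6, 2) = 36)
Function('g')(X) = Pow(Add(36, X), Rational(1, 2)) (Function('g')(X) = Pow(Add(X, 36), Rational(1, 2)) = Pow(Add(36, X), Rational(1, 2)))
Pow(Add(19, Mul(Mul(Add(10, Function('g')(Function('S')(0, -2))), Pow(Add(-8, 19), -1)), Pow(-27, -1))), 2) = Pow(Add(19, Mul(Mul(Add(10, Pow(Add(36, 1), Rational(1, 2))), Pow(Add(-8, 19), -1)), Pow(-27, -1))), 2) = Pow(Add(19, Mul(Mul(Add(10, Pow(37, Rational(1, 2))), Pow(11, -1)), Rational(-1, 27))), 2) = Pow(Add(19, Mul(Mul(Add(10, Pow(37, Rational(1, 2))), Rational(1, 11)), Rational(-1, 27))), 2) = Pow(Add(19, Mul(Add(Rational(10, 11), Mul(Rational(1, 11), Pow(37, Rational(1, 2)))), Rational(-1, 27))), 2) = Pow(Add(19, Add(Rational(-10, 297), Mul(Rational(-1, 297), Pow(37, Rational(1, 2))))), 2) = Pow(Add(Rational(5633, 297), Mul(Rational(-1, 297), Pow(37, Rational(1, 2)))), 2)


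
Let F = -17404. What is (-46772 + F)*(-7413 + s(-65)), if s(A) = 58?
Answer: 472014480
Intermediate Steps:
(-46772 + F)*(-7413 + s(-65)) = (-46772 - 17404)*(-7413 + 58) = -64176*(-7355) = 472014480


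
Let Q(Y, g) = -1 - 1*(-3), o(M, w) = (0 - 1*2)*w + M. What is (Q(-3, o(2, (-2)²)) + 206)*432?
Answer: 89856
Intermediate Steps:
o(M, w) = M - 2*w (o(M, w) = (0 - 2)*w + M = -2*w + M = M - 2*w)
Q(Y, g) = 2 (Q(Y, g) = -1 + 3 = 2)
(Q(-3, o(2, (-2)²)) + 206)*432 = (2 + 206)*432 = 208*432 = 89856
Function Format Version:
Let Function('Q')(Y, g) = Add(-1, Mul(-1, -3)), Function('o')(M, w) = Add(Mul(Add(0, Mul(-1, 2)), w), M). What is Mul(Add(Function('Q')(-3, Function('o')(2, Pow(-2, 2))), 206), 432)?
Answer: 89856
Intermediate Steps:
Function('o')(M, w) = Add(M, Mul(-2, w)) (Function('o')(M, w) = Add(Mul(Add(0, -2), w), M) = Add(Mul(-2, w), M) = Add(M, Mul(-2, w)))
Function('Q')(Y, g) = 2 (Function('Q')(Y, g) = Add(-1, 3) = 2)
Mul(Add(Function('Q')(-3, Function('o')(2, Pow(-2, 2))), 206), 432) = Mul(Add(2, 206), 432) = Mul(208, 432) = 89856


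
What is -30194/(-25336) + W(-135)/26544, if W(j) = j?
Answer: 33252049/28021616 ≈ 1.1867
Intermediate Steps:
-30194/(-25336) + W(-135)/26544 = -30194/(-25336) - 135/26544 = -30194*(-1/25336) - 135*1/26544 = 15097/12668 - 45/8848 = 33252049/28021616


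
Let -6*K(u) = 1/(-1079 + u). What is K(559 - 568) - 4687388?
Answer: -30599268863/6528 ≈ -4.6874e+6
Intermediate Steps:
K(u) = -1/(6*(-1079 + u))
K(559 - 568) - 4687388 = -1/(-6474 + 6*(559 - 568)) - 4687388 = -1/(-6474 + 6*(-9)) - 4687388 = -1/(-6474 - 54) - 4687388 = -1/(-6528) - 4687388 = -1*(-1/6528) - 4687388 = 1/6528 - 4687388 = -30599268863/6528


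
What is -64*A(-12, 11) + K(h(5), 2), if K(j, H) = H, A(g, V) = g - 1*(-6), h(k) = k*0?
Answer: 386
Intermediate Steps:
h(k) = 0
A(g, V) = 6 + g (A(g, V) = g + 6 = 6 + g)
-64*A(-12, 11) + K(h(5), 2) = -64*(6 - 12) + 2 = -64*(-6) + 2 = 384 + 2 = 386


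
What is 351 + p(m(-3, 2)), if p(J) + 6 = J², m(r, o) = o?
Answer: 349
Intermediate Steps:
p(J) = -6 + J²
351 + p(m(-3, 2)) = 351 + (-6 + 2²) = 351 + (-6 + 4) = 351 - 2 = 349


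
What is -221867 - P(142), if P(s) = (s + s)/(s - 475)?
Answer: -73881427/333 ≈ -2.2187e+5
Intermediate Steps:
P(s) = 2*s/(-475 + s) (P(s) = (2*s)/(-475 + s) = 2*s/(-475 + s))
-221867 - P(142) = -221867 - 2*142/(-475 + 142) = -221867 - 2*142/(-333) = -221867 - 2*142*(-1)/333 = -221867 - 1*(-284/333) = -221867 + 284/333 = -73881427/333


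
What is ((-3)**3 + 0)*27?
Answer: -729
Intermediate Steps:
((-3)**3 + 0)*27 = (-27 + 0)*27 = -27*27 = -729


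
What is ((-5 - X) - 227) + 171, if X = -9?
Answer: -52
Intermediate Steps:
((-5 - X) - 227) + 171 = ((-5 - 1*(-9)) - 227) + 171 = ((-5 + 9) - 227) + 171 = (4 - 227) + 171 = -223 + 171 = -52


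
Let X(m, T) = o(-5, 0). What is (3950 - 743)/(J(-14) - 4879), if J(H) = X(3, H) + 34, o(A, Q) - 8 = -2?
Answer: -1069/1613 ≈ -0.66274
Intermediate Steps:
o(A, Q) = 6 (o(A, Q) = 8 - 2 = 6)
X(m, T) = 6
J(H) = 40 (J(H) = 6 + 34 = 40)
(3950 - 743)/(J(-14) - 4879) = (3950 - 743)/(40 - 4879) = 3207/(-4839) = 3207*(-1/4839) = -1069/1613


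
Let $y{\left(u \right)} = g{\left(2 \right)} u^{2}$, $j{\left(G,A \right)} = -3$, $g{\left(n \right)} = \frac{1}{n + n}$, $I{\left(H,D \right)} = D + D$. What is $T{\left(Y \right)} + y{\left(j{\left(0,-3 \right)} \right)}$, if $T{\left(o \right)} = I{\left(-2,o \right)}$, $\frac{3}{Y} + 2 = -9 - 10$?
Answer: $\frac{55}{28} \approx 1.9643$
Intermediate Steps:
$I{\left(H,D \right)} = 2 D$
$Y = - \frac{1}{7}$ ($Y = \frac{3}{-2 - 19} = \frac{3}{-21} = 3 \left(- \frac{1}{21}\right) = - \frac{1}{7} \approx -0.14286$)
$g{\left(n \right)} = \frac{1}{2 n}$
$T{\left(o \right)} = 2 o$
$y{\left(u \right)} = \frac{u^{2}}{4}$ ($y{\left(u \right)} = \frac{1}{2 \cdot 2} u^{2} = \frac{1}{2} \cdot \frac{1}{2} u^{2} = \frac{u^{2}}{4}$)
$T{\left(Y \right)} + y{\left(j{\left(0,-3 \right)} \right)} = 2 \left(- \frac{1}{7}\right) + \frac{\left(-3\right)^{2}}{4} = - \frac{2}{7} + \frac{1}{4} \cdot 9 = - \frac{2}{7} + \frac{9}{4} = \frac{55}{28}$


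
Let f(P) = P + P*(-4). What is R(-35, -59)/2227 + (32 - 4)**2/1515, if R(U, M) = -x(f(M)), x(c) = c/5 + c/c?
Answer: 1690822/3373905 ≈ 0.50115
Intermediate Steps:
f(P) = -3*P (f(P) = P - 4*P = -3*P)
x(c) = 1 + c/5 (x(c) = c*(1/5) + 1 = c/5 + 1 = 1 + c/5)
R(U, M) = -1 + 3*M/5 (R(U, M) = -(1 + (-3*M)/5) = -(1 - 3*M/5) = -1 + 3*M/5)
R(-35, -59)/2227 + (32 - 4)**2/1515 = (-1 + (3/5)*(-59))/2227 + (32 - 4)**2/1515 = (-1 - 177/5)*(1/2227) + 28**2*(1/1515) = -182/5*1/2227 + 784*(1/1515) = -182/11135 + 784/1515 = 1690822/3373905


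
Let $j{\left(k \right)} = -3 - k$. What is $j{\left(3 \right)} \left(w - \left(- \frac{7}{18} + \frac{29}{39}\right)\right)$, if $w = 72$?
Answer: $- \frac{16765}{39} \approx -429.87$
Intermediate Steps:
$j{\left(3 \right)} \left(w - \left(- \frac{7}{18} + \frac{29}{39}\right)\right) = \left(-3 - 3\right) \left(72 - \left(- \frac{7}{18} + \frac{29}{39}\right)\right) = \left(-3 - 3\right) \left(72 - \frac{83}{234}\right) = - 6 \left(72 + \left(- \frac{29}{39} + \frac{7}{18}\right)\right) = - 6 \left(72 - \frac{83}{234}\right) = \left(-6\right) \frac{16765}{234} = - \frac{16765}{39}$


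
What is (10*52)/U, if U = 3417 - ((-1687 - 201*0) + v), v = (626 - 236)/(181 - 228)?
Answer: 12220/120139 ≈ 0.10172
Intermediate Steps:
v = -390/47 (v = 390/(-47) = 390*(-1/47) = -390/47 ≈ -8.2979)
U = 240278/47 (U = 3417 - ((-1687 - 201*0) - 390/47) = 3417 - ((-1687 + 0) - 390/47) = 3417 - (-1687 - 390/47) = 3417 - 1*(-79679/47) = 3417 + 79679/47 = 240278/47 ≈ 5112.3)
(10*52)/U = (10*52)/(240278/47) = 520*(47/240278) = 12220/120139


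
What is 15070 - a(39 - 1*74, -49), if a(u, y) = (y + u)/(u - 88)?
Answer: 617842/41 ≈ 15069.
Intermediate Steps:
a(u, y) = (u + y)/(-88 + u)
15070 - a(39 - 1*74, -49) = 15070 - ((39 - 1*74) - 49)/(-88 + (39 - 1*74)) = 15070 - ((39 - 74) - 49)/(-88 + (39 - 74)) = 15070 - (-35 - 49)/(-88 - 35) = 15070 - (-84)/(-123) = 15070 - (-1)*(-84)/123 = 15070 - 1*28/41 = 15070 - 28/41 = 617842/41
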